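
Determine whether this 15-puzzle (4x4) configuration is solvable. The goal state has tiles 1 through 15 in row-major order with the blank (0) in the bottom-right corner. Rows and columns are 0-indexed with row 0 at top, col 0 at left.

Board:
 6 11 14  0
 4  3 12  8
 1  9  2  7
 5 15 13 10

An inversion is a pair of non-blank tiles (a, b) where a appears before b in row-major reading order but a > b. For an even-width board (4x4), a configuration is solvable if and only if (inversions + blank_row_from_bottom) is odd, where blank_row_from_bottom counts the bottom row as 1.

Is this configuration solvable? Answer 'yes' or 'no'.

Answer: no

Derivation:
Inversions: 48
Blank is in row 0 (0-indexed from top), which is row 4 counting from the bottom (bottom = 1).
48 + 4 = 52, which is even, so the puzzle is not solvable.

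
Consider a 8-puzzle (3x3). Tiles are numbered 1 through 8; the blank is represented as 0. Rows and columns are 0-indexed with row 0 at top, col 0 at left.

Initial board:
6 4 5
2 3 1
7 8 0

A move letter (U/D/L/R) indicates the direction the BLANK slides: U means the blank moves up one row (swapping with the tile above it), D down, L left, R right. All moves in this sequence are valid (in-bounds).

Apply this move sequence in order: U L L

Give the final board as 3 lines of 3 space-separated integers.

After move 1 (U):
6 4 5
2 3 0
7 8 1

After move 2 (L):
6 4 5
2 0 3
7 8 1

After move 3 (L):
6 4 5
0 2 3
7 8 1

Answer: 6 4 5
0 2 3
7 8 1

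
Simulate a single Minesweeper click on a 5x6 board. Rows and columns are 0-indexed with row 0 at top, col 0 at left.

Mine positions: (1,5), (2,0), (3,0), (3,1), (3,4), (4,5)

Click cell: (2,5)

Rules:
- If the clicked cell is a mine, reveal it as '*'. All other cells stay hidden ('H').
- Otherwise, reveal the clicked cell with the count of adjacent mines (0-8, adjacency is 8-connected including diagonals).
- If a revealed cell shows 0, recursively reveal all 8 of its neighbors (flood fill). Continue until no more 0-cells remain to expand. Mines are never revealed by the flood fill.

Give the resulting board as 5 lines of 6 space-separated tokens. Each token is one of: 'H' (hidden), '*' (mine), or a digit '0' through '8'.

H H H H H H
H H H H H H
H H H H H 2
H H H H H H
H H H H H H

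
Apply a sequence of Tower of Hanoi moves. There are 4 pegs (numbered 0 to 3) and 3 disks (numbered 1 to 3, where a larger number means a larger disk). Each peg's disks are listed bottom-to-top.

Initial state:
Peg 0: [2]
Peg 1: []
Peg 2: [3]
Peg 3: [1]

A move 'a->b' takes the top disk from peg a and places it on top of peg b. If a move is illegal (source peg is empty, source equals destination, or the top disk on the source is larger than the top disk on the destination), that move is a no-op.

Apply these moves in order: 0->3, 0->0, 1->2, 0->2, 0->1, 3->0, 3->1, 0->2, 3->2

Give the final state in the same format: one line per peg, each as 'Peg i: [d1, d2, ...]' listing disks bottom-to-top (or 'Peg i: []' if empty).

After move 1 (0->3):
Peg 0: [2]
Peg 1: []
Peg 2: [3]
Peg 3: [1]

After move 2 (0->0):
Peg 0: [2]
Peg 1: []
Peg 2: [3]
Peg 3: [1]

After move 3 (1->2):
Peg 0: [2]
Peg 1: []
Peg 2: [3]
Peg 3: [1]

After move 4 (0->2):
Peg 0: []
Peg 1: []
Peg 2: [3, 2]
Peg 3: [1]

After move 5 (0->1):
Peg 0: []
Peg 1: []
Peg 2: [3, 2]
Peg 3: [1]

After move 6 (3->0):
Peg 0: [1]
Peg 1: []
Peg 2: [3, 2]
Peg 3: []

After move 7 (3->1):
Peg 0: [1]
Peg 1: []
Peg 2: [3, 2]
Peg 3: []

After move 8 (0->2):
Peg 0: []
Peg 1: []
Peg 2: [3, 2, 1]
Peg 3: []

After move 9 (3->2):
Peg 0: []
Peg 1: []
Peg 2: [3, 2, 1]
Peg 3: []

Answer: Peg 0: []
Peg 1: []
Peg 2: [3, 2, 1]
Peg 3: []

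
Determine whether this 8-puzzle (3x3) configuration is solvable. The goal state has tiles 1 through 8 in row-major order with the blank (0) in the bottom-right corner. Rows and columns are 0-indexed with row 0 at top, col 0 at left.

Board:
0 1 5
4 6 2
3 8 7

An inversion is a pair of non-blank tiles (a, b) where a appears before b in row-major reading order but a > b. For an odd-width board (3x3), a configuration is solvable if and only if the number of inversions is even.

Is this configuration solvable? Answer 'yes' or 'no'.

Answer: yes

Derivation:
Inversions (pairs i<j in row-major order where tile[i] > tile[j] > 0): 8
8 is even, so the puzzle is solvable.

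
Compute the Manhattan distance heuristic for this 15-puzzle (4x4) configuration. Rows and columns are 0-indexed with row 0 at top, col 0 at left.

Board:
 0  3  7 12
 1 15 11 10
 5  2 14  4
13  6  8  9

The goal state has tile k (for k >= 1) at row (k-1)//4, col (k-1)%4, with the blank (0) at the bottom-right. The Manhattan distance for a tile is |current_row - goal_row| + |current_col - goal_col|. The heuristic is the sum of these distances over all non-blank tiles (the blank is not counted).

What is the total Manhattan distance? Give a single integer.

Tile 3: at (0,1), goal (0,2), distance |0-0|+|1-2| = 1
Tile 7: at (0,2), goal (1,2), distance |0-1|+|2-2| = 1
Tile 12: at (0,3), goal (2,3), distance |0-2|+|3-3| = 2
Tile 1: at (1,0), goal (0,0), distance |1-0|+|0-0| = 1
Tile 15: at (1,1), goal (3,2), distance |1-3|+|1-2| = 3
Tile 11: at (1,2), goal (2,2), distance |1-2|+|2-2| = 1
Tile 10: at (1,3), goal (2,1), distance |1-2|+|3-1| = 3
Tile 5: at (2,0), goal (1,0), distance |2-1|+|0-0| = 1
Tile 2: at (2,1), goal (0,1), distance |2-0|+|1-1| = 2
Tile 14: at (2,2), goal (3,1), distance |2-3|+|2-1| = 2
Tile 4: at (2,3), goal (0,3), distance |2-0|+|3-3| = 2
Tile 13: at (3,0), goal (3,0), distance |3-3|+|0-0| = 0
Tile 6: at (3,1), goal (1,1), distance |3-1|+|1-1| = 2
Tile 8: at (3,2), goal (1,3), distance |3-1|+|2-3| = 3
Tile 9: at (3,3), goal (2,0), distance |3-2|+|3-0| = 4
Sum: 1 + 1 + 2 + 1 + 3 + 1 + 3 + 1 + 2 + 2 + 2 + 0 + 2 + 3 + 4 = 28

Answer: 28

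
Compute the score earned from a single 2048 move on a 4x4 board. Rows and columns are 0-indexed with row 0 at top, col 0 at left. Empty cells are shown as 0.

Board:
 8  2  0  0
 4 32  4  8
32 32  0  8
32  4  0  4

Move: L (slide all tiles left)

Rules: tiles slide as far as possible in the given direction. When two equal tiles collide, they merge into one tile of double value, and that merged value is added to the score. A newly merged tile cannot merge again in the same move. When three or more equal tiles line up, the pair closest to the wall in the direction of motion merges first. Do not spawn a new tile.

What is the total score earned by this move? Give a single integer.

Slide left:
row 0: [8, 2, 0, 0] -> [8, 2, 0, 0]  score +0 (running 0)
row 1: [4, 32, 4, 8] -> [4, 32, 4, 8]  score +0 (running 0)
row 2: [32, 32, 0, 8] -> [64, 8, 0, 0]  score +64 (running 64)
row 3: [32, 4, 0, 4] -> [32, 8, 0, 0]  score +8 (running 72)
Board after move:
 8  2  0  0
 4 32  4  8
64  8  0  0
32  8  0  0

Answer: 72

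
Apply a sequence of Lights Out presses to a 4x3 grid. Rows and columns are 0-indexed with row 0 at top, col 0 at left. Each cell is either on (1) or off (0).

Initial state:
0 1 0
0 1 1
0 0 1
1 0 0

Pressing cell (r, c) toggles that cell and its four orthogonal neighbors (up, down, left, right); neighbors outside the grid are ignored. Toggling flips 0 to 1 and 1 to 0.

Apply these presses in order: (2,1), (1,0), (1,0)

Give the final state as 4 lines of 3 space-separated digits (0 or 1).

Answer: 0 1 0
0 0 1
1 1 0
1 1 0

Derivation:
After press 1 at (2,1):
0 1 0
0 0 1
1 1 0
1 1 0

After press 2 at (1,0):
1 1 0
1 1 1
0 1 0
1 1 0

After press 3 at (1,0):
0 1 0
0 0 1
1 1 0
1 1 0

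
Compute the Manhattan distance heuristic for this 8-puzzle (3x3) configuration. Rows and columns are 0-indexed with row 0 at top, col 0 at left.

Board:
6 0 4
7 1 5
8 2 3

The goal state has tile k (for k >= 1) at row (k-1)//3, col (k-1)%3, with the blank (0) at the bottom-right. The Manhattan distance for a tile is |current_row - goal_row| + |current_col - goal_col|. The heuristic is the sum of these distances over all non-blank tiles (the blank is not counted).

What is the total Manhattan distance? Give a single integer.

Tile 6: at (0,0), goal (1,2), distance |0-1|+|0-2| = 3
Tile 4: at (0,2), goal (1,0), distance |0-1|+|2-0| = 3
Tile 7: at (1,0), goal (2,0), distance |1-2|+|0-0| = 1
Tile 1: at (1,1), goal (0,0), distance |1-0|+|1-0| = 2
Tile 5: at (1,2), goal (1,1), distance |1-1|+|2-1| = 1
Tile 8: at (2,0), goal (2,1), distance |2-2|+|0-1| = 1
Tile 2: at (2,1), goal (0,1), distance |2-0|+|1-1| = 2
Tile 3: at (2,2), goal (0,2), distance |2-0|+|2-2| = 2
Sum: 3 + 3 + 1 + 2 + 1 + 1 + 2 + 2 = 15

Answer: 15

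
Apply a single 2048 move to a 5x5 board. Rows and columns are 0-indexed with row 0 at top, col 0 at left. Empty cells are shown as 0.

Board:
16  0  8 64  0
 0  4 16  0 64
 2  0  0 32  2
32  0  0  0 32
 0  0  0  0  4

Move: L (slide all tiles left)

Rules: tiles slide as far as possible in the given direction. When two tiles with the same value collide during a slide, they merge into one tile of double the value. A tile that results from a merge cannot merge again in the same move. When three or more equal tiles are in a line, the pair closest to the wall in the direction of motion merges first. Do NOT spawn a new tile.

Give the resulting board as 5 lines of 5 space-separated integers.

Slide left:
row 0: [16, 0, 8, 64, 0] -> [16, 8, 64, 0, 0]
row 1: [0, 4, 16, 0, 64] -> [4, 16, 64, 0, 0]
row 2: [2, 0, 0, 32, 2] -> [2, 32, 2, 0, 0]
row 3: [32, 0, 0, 0, 32] -> [64, 0, 0, 0, 0]
row 4: [0, 0, 0, 0, 4] -> [4, 0, 0, 0, 0]

Answer: 16  8 64  0  0
 4 16 64  0  0
 2 32  2  0  0
64  0  0  0  0
 4  0  0  0  0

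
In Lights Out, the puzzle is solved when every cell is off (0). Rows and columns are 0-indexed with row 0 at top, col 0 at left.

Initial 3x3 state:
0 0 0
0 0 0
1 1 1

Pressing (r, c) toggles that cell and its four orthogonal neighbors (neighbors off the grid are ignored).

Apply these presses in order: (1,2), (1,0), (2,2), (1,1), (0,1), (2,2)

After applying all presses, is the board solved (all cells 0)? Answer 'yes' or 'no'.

After press 1 at (1,2):
0 0 1
0 1 1
1 1 0

After press 2 at (1,0):
1 0 1
1 0 1
0 1 0

After press 3 at (2,2):
1 0 1
1 0 0
0 0 1

After press 4 at (1,1):
1 1 1
0 1 1
0 1 1

After press 5 at (0,1):
0 0 0
0 0 1
0 1 1

After press 6 at (2,2):
0 0 0
0 0 0
0 0 0

Lights still on: 0

Answer: yes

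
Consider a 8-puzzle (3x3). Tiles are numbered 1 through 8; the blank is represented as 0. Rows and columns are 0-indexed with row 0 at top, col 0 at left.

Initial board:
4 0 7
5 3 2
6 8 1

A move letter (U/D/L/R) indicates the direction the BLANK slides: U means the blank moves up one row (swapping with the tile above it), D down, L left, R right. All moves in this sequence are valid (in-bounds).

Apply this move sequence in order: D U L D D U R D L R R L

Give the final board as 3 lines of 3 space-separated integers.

Answer: 5 4 7
3 8 2
6 0 1

Derivation:
After move 1 (D):
4 3 7
5 0 2
6 8 1

After move 2 (U):
4 0 7
5 3 2
6 8 1

After move 3 (L):
0 4 7
5 3 2
6 8 1

After move 4 (D):
5 4 7
0 3 2
6 8 1

After move 5 (D):
5 4 7
6 3 2
0 8 1

After move 6 (U):
5 4 7
0 3 2
6 8 1

After move 7 (R):
5 4 7
3 0 2
6 8 1

After move 8 (D):
5 4 7
3 8 2
6 0 1

After move 9 (L):
5 4 7
3 8 2
0 6 1

After move 10 (R):
5 4 7
3 8 2
6 0 1

After move 11 (R):
5 4 7
3 8 2
6 1 0

After move 12 (L):
5 4 7
3 8 2
6 0 1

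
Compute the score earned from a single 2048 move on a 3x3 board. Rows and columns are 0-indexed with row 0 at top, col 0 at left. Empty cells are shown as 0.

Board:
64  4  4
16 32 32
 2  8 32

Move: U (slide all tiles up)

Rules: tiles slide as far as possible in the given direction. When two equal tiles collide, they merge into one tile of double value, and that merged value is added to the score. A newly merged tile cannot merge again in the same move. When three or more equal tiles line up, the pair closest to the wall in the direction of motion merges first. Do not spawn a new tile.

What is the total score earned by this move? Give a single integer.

Answer: 64

Derivation:
Slide up:
col 0: [64, 16, 2] -> [64, 16, 2]  score +0 (running 0)
col 1: [4, 32, 8] -> [4, 32, 8]  score +0 (running 0)
col 2: [4, 32, 32] -> [4, 64, 0]  score +64 (running 64)
Board after move:
64  4  4
16 32 64
 2  8  0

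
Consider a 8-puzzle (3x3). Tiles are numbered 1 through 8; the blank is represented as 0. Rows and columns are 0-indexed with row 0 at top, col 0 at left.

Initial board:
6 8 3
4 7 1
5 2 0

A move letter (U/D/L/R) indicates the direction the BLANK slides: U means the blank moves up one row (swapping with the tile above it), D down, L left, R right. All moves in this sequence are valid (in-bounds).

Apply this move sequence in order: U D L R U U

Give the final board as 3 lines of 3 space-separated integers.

After move 1 (U):
6 8 3
4 7 0
5 2 1

After move 2 (D):
6 8 3
4 7 1
5 2 0

After move 3 (L):
6 8 3
4 7 1
5 0 2

After move 4 (R):
6 8 3
4 7 1
5 2 0

After move 5 (U):
6 8 3
4 7 0
5 2 1

After move 6 (U):
6 8 0
4 7 3
5 2 1

Answer: 6 8 0
4 7 3
5 2 1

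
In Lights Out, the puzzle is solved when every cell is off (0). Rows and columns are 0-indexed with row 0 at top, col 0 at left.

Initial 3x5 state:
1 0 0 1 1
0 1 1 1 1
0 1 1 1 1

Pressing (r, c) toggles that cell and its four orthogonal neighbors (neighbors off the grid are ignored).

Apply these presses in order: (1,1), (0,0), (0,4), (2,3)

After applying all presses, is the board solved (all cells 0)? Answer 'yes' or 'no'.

After press 1 at (1,1):
1 1 0 1 1
1 0 0 1 1
0 0 1 1 1

After press 2 at (0,0):
0 0 0 1 1
0 0 0 1 1
0 0 1 1 1

After press 3 at (0,4):
0 0 0 0 0
0 0 0 1 0
0 0 1 1 1

After press 4 at (2,3):
0 0 0 0 0
0 0 0 0 0
0 0 0 0 0

Lights still on: 0

Answer: yes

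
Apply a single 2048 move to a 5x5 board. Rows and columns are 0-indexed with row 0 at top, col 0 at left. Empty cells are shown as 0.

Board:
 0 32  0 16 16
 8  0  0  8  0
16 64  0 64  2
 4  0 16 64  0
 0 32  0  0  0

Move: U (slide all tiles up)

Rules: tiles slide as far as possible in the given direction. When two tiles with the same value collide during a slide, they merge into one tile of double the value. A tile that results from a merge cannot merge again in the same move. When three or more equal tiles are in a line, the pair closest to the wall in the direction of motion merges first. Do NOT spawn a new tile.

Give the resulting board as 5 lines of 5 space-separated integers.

Slide up:
col 0: [0, 8, 16, 4, 0] -> [8, 16, 4, 0, 0]
col 1: [32, 0, 64, 0, 32] -> [32, 64, 32, 0, 0]
col 2: [0, 0, 0, 16, 0] -> [16, 0, 0, 0, 0]
col 3: [16, 8, 64, 64, 0] -> [16, 8, 128, 0, 0]
col 4: [16, 0, 2, 0, 0] -> [16, 2, 0, 0, 0]

Answer:   8  32  16  16  16
 16  64   0   8   2
  4  32   0 128   0
  0   0   0   0   0
  0   0   0   0   0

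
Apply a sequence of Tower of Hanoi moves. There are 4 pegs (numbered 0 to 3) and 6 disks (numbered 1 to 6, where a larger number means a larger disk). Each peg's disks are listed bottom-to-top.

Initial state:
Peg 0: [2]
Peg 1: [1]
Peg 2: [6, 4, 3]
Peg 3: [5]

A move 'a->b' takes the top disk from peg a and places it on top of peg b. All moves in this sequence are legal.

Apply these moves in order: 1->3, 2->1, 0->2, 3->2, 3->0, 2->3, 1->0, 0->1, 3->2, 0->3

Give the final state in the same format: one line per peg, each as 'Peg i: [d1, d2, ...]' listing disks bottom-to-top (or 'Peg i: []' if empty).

After move 1 (1->3):
Peg 0: [2]
Peg 1: []
Peg 2: [6, 4, 3]
Peg 3: [5, 1]

After move 2 (2->1):
Peg 0: [2]
Peg 1: [3]
Peg 2: [6, 4]
Peg 3: [5, 1]

After move 3 (0->2):
Peg 0: []
Peg 1: [3]
Peg 2: [6, 4, 2]
Peg 3: [5, 1]

After move 4 (3->2):
Peg 0: []
Peg 1: [3]
Peg 2: [6, 4, 2, 1]
Peg 3: [5]

After move 5 (3->0):
Peg 0: [5]
Peg 1: [3]
Peg 2: [6, 4, 2, 1]
Peg 3: []

After move 6 (2->3):
Peg 0: [5]
Peg 1: [3]
Peg 2: [6, 4, 2]
Peg 3: [1]

After move 7 (1->0):
Peg 0: [5, 3]
Peg 1: []
Peg 2: [6, 4, 2]
Peg 3: [1]

After move 8 (0->1):
Peg 0: [5]
Peg 1: [3]
Peg 2: [6, 4, 2]
Peg 3: [1]

After move 9 (3->2):
Peg 0: [5]
Peg 1: [3]
Peg 2: [6, 4, 2, 1]
Peg 3: []

After move 10 (0->3):
Peg 0: []
Peg 1: [3]
Peg 2: [6, 4, 2, 1]
Peg 3: [5]

Answer: Peg 0: []
Peg 1: [3]
Peg 2: [6, 4, 2, 1]
Peg 3: [5]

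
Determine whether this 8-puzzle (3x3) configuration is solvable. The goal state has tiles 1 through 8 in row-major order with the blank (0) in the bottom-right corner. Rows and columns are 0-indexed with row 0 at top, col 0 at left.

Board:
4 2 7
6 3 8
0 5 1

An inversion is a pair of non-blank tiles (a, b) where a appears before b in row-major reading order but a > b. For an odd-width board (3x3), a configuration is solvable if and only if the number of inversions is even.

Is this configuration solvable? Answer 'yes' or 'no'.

Inversions (pairs i<j in row-major order where tile[i] > tile[j] > 0): 15
15 is odd, so the puzzle is not solvable.

Answer: no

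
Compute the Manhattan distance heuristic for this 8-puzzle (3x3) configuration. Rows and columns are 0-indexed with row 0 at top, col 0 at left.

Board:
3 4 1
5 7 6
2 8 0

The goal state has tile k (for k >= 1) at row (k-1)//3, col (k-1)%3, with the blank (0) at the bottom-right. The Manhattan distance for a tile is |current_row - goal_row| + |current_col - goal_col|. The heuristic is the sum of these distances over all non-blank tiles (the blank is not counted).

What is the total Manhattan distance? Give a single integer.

Tile 3: at (0,0), goal (0,2), distance |0-0|+|0-2| = 2
Tile 4: at (0,1), goal (1,0), distance |0-1|+|1-0| = 2
Tile 1: at (0,2), goal (0,0), distance |0-0|+|2-0| = 2
Tile 5: at (1,0), goal (1,1), distance |1-1|+|0-1| = 1
Tile 7: at (1,1), goal (2,0), distance |1-2|+|1-0| = 2
Tile 6: at (1,2), goal (1,2), distance |1-1|+|2-2| = 0
Tile 2: at (2,0), goal (0,1), distance |2-0|+|0-1| = 3
Tile 8: at (2,1), goal (2,1), distance |2-2|+|1-1| = 0
Sum: 2 + 2 + 2 + 1 + 2 + 0 + 3 + 0 = 12

Answer: 12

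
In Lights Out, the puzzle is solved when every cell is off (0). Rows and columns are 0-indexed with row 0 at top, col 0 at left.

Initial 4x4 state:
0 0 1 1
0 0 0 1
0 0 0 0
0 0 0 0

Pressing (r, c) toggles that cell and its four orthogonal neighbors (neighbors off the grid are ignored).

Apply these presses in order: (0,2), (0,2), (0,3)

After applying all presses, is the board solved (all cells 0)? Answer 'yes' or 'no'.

After press 1 at (0,2):
0 1 0 0
0 0 1 1
0 0 0 0
0 0 0 0

After press 2 at (0,2):
0 0 1 1
0 0 0 1
0 0 0 0
0 0 0 0

After press 3 at (0,3):
0 0 0 0
0 0 0 0
0 0 0 0
0 0 0 0

Lights still on: 0

Answer: yes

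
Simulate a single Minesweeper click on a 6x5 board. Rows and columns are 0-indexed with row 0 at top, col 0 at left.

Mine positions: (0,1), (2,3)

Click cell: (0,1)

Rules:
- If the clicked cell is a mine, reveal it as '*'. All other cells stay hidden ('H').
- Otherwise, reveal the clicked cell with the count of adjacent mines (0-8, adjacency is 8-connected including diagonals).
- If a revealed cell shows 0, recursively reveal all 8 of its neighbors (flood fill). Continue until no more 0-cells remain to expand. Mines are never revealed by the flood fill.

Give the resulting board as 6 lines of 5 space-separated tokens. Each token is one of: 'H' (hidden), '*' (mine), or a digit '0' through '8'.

H * H H H
H H H H H
H H H H H
H H H H H
H H H H H
H H H H H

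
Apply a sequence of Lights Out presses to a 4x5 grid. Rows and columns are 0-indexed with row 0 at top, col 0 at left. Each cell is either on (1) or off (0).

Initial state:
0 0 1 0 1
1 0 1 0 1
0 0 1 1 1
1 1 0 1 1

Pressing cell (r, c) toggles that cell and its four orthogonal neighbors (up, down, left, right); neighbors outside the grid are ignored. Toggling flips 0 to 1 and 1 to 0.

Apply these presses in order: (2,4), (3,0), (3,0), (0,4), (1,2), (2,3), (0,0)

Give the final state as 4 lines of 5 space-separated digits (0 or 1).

Answer: 1 1 0 1 0
0 1 0 0 1
0 0 1 1 1
1 1 0 0 0

Derivation:
After press 1 at (2,4):
0 0 1 0 1
1 0 1 0 0
0 0 1 0 0
1 1 0 1 0

After press 2 at (3,0):
0 0 1 0 1
1 0 1 0 0
1 0 1 0 0
0 0 0 1 0

After press 3 at (3,0):
0 0 1 0 1
1 0 1 0 0
0 0 1 0 0
1 1 0 1 0

After press 4 at (0,4):
0 0 1 1 0
1 0 1 0 1
0 0 1 0 0
1 1 0 1 0

After press 5 at (1,2):
0 0 0 1 0
1 1 0 1 1
0 0 0 0 0
1 1 0 1 0

After press 6 at (2,3):
0 0 0 1 0
1 1 0 0 1
0 0 1 1 1
1 1 0 0 0

After press 7 at (0,0):
1 1 0 1 0
0 1 0 0 1
0 0 1 1 1
1 1 0 0 0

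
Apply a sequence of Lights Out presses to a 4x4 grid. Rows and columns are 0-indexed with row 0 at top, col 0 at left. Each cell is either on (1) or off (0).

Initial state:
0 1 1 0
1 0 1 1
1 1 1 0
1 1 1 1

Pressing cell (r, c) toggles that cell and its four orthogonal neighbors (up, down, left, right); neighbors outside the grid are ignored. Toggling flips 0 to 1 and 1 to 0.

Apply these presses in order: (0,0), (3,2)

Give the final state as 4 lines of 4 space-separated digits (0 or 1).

After press 1 at (0,0):
1 0 1 0
0 0 1 1
1 1 1 0
1 1 1 1

After press 2 at (3,2):
1 0 1 0
0 0 1 1
1 1 0 0
1 0 0 0

Answer: 1 0 1 0
0 0 1 1
1 1 0 0
1 0 0 0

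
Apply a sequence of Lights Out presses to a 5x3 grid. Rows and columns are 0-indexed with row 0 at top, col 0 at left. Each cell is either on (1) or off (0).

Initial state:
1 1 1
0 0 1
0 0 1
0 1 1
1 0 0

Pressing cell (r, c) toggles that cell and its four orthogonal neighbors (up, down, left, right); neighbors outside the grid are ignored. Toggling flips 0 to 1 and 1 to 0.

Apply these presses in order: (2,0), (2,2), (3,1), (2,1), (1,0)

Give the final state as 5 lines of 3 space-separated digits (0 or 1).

After press 1 at (2,0):
1 1 1
1 0 1
1 1 1
1 1 1
1 0 0

After press 2 at (2,2):
1 1 1
1 0 0
1 0 0
1 1 0
1 0 0

After press 3 at (3,1):
1 1 1
1 0 0
1 1 0
0 0 1
1 1 0

After press 4 at (2,1):
1 1 1
1 1 0
0 0 1
0 1 1
1 1 0

After press 5 at (1,0):
0 1 1
0 0 0
1 0 1
0 1 1
1 1 0

Answer: 0 1 1
0 0 0
1 0 1
0 1 1
1 1 0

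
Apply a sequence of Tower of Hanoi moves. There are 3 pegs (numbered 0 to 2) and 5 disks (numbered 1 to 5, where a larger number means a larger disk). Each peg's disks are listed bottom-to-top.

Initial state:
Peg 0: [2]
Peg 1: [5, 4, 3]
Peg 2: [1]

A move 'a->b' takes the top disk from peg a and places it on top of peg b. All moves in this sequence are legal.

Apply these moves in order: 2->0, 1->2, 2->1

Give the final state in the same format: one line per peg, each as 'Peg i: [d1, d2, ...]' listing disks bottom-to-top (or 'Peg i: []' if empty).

Answer: Peg 0: [2, 1]
Peg 1: [5, 4, 3]
Peg 2: []

Derivation:
After move 1 (2->0):
Peg 0: [2, 1]
Peg 1: [5, 4, 3]
Peg 2: []

After move 2 (1->2):
Peg 0: [2, 1]
Peg 1: [5, 4]
Peg 2: [3]

After move 3 (2->1):
Peg 0: [2, 1]
Peg 1: [5, 4, 3]
Peg 2: []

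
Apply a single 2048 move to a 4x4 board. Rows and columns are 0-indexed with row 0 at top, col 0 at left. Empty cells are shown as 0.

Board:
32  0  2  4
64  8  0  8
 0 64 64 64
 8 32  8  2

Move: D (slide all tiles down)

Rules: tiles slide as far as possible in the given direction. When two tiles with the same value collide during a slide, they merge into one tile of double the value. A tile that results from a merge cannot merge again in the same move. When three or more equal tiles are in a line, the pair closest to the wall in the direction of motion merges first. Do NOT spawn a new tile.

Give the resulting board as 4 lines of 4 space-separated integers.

Answer:  0  0  0  4
32  8  2  8
64 64 64 64
 8 32  8  2

Derivation:
Slide down:
col 0: [32, 64, 0, 8] -> [0, 32, 64, 8]
col 1: [0, 8, 64, 32] -> [0, 8, 64, 32]
col 2: [2, 0, 64, 8] -> [0, 2, 64, 8]
col 3: [4, 8, 64, 2] -> [4, 8, 64, 2]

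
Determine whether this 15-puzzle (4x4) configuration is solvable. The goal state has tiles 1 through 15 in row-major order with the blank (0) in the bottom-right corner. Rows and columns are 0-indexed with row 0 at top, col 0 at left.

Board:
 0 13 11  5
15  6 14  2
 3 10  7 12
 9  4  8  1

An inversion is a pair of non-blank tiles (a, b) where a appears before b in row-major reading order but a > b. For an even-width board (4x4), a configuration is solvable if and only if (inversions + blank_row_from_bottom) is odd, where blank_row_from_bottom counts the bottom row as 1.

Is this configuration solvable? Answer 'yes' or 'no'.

Answer: no

Derivation:
Inversions: 68
Blank is in row 0 (0-indexed from top), which is row 4 counting from the bottom (bottom = 1).
68 + 4 = 72, which is even, so the puzzle is not solvable.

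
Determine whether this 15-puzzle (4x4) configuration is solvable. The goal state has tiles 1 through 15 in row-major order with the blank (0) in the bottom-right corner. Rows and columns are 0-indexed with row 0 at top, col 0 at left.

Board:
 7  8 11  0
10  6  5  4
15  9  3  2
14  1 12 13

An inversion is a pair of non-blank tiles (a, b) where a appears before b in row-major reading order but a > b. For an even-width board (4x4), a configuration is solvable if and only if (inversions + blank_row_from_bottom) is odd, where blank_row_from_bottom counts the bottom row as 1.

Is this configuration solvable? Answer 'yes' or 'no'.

Answer: yes

Derivation:
Inversions: 55
Blank is in row 0 (0-indexed from top), which is row 4 counting from the bottom (bottom = 1).
55 + 4 = 59, which is odd, so the puzzle is solvable.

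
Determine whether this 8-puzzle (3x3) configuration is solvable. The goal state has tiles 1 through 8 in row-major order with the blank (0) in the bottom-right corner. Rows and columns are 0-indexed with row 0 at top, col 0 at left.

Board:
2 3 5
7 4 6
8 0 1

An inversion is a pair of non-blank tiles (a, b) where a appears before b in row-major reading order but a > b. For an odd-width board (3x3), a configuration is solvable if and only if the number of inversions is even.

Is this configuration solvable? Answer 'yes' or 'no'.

Inversions (pairs i<j in row-major order where tile[i] > tile[j] > 0): 10
10 is even, so the puzzle is solvable.

Answer: yes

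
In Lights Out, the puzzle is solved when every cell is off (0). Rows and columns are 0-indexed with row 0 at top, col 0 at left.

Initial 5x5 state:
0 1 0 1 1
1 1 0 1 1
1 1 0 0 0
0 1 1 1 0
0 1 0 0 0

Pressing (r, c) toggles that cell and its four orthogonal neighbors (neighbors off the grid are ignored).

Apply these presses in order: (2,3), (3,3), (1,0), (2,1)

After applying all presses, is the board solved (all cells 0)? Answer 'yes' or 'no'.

After press 1 at (2,3):
0 1 0 1 1
1 1 0 0 1
1 1 1 1 1
0 1 1 0 0
0 1 0 0 0

After press 2 at (3,3):
0 1 0 1 1
1 1 0 0 1
1 1 1 0 1
0 1 0 1 1
0 1 0 1 0

After press 3 at (1,0):
1 1 0 1 1
0 0 0 0 1
0 1 1 0 1
0 1 0 1 1
0 1 0 1 0

After press 4 at (2,1):
1 1 0 1 1
0 1 0 0 1
1 0 0 0 1
0 0 0 1 1
0 1 0 1 0

Lights still on: 12

Answer: no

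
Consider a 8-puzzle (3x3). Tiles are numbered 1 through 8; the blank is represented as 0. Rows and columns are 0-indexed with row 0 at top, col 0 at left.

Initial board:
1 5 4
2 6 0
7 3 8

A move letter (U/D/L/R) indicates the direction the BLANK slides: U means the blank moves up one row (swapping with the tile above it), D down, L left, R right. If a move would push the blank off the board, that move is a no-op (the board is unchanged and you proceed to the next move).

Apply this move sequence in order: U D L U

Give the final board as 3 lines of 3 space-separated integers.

After move 1 (U):
1 5 0
2 6 4
7 3 8

After move 2 (D):
1 5 4
2 6 0
7 3 8

After move 3 (L):
1 5 4
2 0 6
7 3 8

After move 4 (U):
1 0 4
2 5 6
7 3 8

Answer: 1 0 4
2 5 6
7 3 8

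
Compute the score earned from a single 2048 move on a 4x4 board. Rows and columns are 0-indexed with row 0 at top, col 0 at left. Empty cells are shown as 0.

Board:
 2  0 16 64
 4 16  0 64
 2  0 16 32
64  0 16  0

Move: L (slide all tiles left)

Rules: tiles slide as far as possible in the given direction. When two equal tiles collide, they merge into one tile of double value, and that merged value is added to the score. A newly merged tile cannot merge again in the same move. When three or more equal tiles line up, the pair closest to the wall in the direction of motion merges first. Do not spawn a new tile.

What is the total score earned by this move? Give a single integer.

Answer: 0

Derivation:
Slide left:
row 0: [2, 0, 16, 64] -> [2, 16, 64, 0]  score +0 (running 0)
row 1: [4, 16, 0, 64] -> [4, 16, 64, 0]  score +0 (running 0)
row 2: [2, 0, 16, 32] -> [2, 16, 32, 0]  score +0 (running 0)
row 3: [64, 0, 16, 0] -> [64, 16, 0, 0]  score +0 (running 0)
Board after move:
 2 16 64  0
 4 16 64  0
 2 16 32  0
64 16  0  0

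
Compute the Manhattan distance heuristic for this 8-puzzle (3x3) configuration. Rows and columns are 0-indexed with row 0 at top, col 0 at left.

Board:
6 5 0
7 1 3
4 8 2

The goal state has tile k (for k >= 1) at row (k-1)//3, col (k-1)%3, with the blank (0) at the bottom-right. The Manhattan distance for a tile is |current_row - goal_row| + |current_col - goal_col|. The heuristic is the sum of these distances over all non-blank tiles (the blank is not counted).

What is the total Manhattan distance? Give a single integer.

Tile 6: at (0,0), goal (1,2), distance |0-1|+|0-2| = 3
Tile 5: at (0,1), goal (1,1), distance |0-1|+|1-1| = 1
Tile 7: at (1,0), goal (2,0), distance |1-2|+|0-0| = 1
Tile 1: at (1,1), goal (0,0), distance |1-0|+|1-0| = 2
Tile 3: at (1,2), goal (0,2), distance |1-0|+|2-2| = 1
Tile 4: at (2,0), goal (1,0), distance |2-1|+|0-0| = 1
Tile 8: at (2,1), goal (2,1), distance |2-2|+|1-1| = 0
Tile 2: at (2,2), goal (0,1), distance |2-0|+|2-1| = 3
Sum: 3 + 1 + 1 + 2 + 1 + 1 + 0 + 3 = 12

Answer: 12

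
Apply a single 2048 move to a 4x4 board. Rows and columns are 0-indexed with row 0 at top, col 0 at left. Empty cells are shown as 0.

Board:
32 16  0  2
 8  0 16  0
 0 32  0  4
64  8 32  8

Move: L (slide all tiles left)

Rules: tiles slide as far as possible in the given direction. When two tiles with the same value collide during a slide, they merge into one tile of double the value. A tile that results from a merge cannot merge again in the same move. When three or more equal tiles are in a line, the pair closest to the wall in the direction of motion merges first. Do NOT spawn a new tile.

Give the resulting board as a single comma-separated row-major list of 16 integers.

Answer: 32, 16, 2, 0, 8, 16, 0, 0, 32, 4, 0, 0, 64, 8, 32, 8

Derivation:
Slide left:
row 0: [32, 16, 0, 2] -> [32, 16, 2, 0]
row 1: [8, 0, 16, 0] -> [8, 16, 0, 0]
row 2: [0, 32, 0, 4] -> [32, 4, 0, 0]
row 3: [64, 8, 32, 8] -> [64, 8, 32, 8]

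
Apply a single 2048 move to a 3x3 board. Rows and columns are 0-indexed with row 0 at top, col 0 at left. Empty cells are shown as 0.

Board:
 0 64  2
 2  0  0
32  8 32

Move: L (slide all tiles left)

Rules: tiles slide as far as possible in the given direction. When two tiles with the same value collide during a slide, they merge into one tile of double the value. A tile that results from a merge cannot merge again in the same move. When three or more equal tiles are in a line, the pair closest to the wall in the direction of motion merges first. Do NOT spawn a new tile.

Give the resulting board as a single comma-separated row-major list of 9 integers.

Slide left:
row 0: [0, 64, 2] -> [64, 2, 0]
row 1: [2, 0, 0] -> [2, 0, 0]
row 2: [32, 8, 32] -> [32, 8, 32]

Answer: 64, 2, 0, 2, 0, 0, 32, 8, 32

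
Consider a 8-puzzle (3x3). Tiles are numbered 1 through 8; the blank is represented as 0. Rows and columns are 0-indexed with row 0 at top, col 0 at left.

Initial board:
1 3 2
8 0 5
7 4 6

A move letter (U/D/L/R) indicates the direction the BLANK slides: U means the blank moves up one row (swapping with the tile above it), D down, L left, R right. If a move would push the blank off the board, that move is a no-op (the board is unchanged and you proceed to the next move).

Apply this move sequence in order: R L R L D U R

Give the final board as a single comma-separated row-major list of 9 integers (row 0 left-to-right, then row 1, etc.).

Answer: 1, 3, 2, 8, 5, 0, 7, 4, 6

Derivation:
After move 1 (R):
1 3 2
8 5 0
7 4 6

After move 2 (L):
1 3 2
8 0 5
7 4 6

After move 3 (R):
1 3 2
8 5 0
7 4 6

After move 4 (L):
1 3 2
8 0 5
7 4 6

After move 5 (D):
1 3 2
8 4 5
7 0 6

After move 6 (U):
1 3 2
8 0 5
7 4 6

After move 7 (R):
1 3 2
8 5 0
7 4 6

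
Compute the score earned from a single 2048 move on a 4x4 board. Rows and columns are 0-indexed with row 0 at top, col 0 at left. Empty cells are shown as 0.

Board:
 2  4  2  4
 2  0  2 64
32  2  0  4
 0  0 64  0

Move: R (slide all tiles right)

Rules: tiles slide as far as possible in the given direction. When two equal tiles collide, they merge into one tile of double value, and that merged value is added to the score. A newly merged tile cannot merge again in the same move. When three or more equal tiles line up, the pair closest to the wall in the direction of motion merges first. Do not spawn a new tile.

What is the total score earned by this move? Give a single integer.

Slide right:
row 0: [2, 4, 2, 4] -> [2, 4, 2, 4]  score +0 (running 0)
row 1: [2, 0, 2, 64] -> [0, 0, 4, 64]  score +4 (running 4)
row 2: [32, 2, 0, 4] -> [0, 32, 2, 4]  score +0 (running 4)
row 3: [0, 0, 64, 0] -> [0, 0, 0, 64]  score +0 (running 4)
Board after move:
 2  4  2  4
 0  0  4 64
 0 32  2  4
 0  0  0 64

Answer: 4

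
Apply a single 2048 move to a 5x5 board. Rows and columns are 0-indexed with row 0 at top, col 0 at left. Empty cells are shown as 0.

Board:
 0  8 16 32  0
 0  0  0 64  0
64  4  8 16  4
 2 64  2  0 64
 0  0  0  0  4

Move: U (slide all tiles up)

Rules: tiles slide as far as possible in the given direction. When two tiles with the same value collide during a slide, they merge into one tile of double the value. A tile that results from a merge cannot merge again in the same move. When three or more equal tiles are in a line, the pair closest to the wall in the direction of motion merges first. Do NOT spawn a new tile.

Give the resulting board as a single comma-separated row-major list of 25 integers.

Slide up:
col 0: [0, 0, 64, 2, 0] -> [64, 2, 0, 0, 0]
col 1: [8, 0, 4, 64, 0] -> [8, 4, 64, 0, 0]
col 2: [16, 0, 8, 2, 0] -> [16, 8, 2, 0, 0]
col 3: [32, 64, 16, 0, 0] -> [32, 64, 16, 0, 0]
col 4: [0, 0, 4, 64, 4] -> [4, 64, 4, 0, 0]

Answer: 64, 8, 16, 32, 4, 2, 4, 8, 64, 64, 0, 64, 2, 16, 4, 0, 0, 0, 0, 0, 0, 0, 0, 0, 0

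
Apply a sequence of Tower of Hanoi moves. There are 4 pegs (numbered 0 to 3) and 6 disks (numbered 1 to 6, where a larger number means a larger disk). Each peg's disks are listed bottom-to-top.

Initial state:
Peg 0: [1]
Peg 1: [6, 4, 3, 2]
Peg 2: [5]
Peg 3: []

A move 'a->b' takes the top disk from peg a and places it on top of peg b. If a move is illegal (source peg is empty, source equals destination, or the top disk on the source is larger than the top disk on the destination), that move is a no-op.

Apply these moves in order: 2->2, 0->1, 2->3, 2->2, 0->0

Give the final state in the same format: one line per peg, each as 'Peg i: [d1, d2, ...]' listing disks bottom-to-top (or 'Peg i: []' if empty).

After move 1 (2->2):
Peg 0: [1]
Peg 1: [6, 4, 3, 2]
Peg 2: [5]
Peg 3: []

After move 2 (0->1):
Peg 0: []
Peg 1: [6, 4, 3, 2, 1]
Peg 2: [5]
Peg 3: []

After move 3 (2->3):
Peg 0: []
Peg 1: [6, 4, 3, 2, 1]
Peg 2: []
Peg 3: [5]

After move 4 (2->2):
Peg 0: []
Peg 1: [6, 4, 3, 2, 1]
Peg 2: []
Peg 3: [5]

After move 5 (0->0):
Peg 0: []
Peg 1: [6, 4, 3, 2, 1]
Peg 2: []
Peg 3: [5]

Answer: Peg 0: []
Peg 1: [6, 4, 3, 2, 1]
Peg 2: []
Peg 3: [5]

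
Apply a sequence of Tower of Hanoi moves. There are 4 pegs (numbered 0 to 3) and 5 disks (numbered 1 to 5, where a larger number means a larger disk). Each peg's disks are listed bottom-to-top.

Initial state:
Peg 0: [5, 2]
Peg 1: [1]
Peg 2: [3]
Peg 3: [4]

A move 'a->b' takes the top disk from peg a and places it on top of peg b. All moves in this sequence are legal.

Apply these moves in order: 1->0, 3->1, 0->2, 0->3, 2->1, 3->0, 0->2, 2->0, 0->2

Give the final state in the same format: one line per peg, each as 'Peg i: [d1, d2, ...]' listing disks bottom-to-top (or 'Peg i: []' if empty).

Answer: Peg 0: [5]
Peg 1: [4, 1]
Peg 2: [3, 2]
Peg 3: []

Derivation:
After move 1 (1->0):
Peg 0: [5, 2, 1]
Peg 1: []
Peg 2: [3]
Peg 3: [4]

After move 2 (3->1):
Peg 0: [5, 2, 1]
Peg 1: [4]
Peg 2: [3]
Peg 3: []

After move 3 (0->2):
Peg 0: [5, 2]
Peg 1: [4]
Peg 2: [3, 1]
Peg 3: []

After move 4 (0->3):
Peg 0: [5]
Peg 1: [4]
Peg 2: [3, 1]
Peg 3: [2]

After move 5 (2->1):
Peg 0: [5]
Peg 1: [4, 1]
Peg 2: [3]
Peg 3: [2]

After move 6 (3->0):
Peg 0: [5, 2]
Peg 1: [4, 1]
Peg 2: [3]
Peg 3: []

After move 7 (0->2):
Peg 0: [5]
Peg 1: [4, 1]
Peg 2: [3, 2]
Peg 3: []

After move 8 (2->0):
Peg 0: [5, 2]
Peg 1: [4, 1]
Peg 2: [3]
Peg 3: []

After move 9 (0->2):
Peg 0: [5]
Peg 1: [4, 1]
Peg 2: [3, 2]
Peg 3: []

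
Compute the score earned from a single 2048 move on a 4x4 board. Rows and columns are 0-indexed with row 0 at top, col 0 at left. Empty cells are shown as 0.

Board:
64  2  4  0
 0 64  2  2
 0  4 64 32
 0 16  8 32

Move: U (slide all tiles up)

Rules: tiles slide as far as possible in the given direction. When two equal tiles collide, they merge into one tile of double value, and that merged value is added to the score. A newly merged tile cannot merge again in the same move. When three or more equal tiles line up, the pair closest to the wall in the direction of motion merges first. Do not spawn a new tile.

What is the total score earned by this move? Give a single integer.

Answer: 64

Derivation:
Slide up:
col 0: [64, 0, 0, 0] -> [64, 0, 0, 0]  score +0 (running 0)
col 1: [2, 64, 4, 16] -> [2, 64, 4, 16]  score +0 (running 0)
col 2: [4, 2, 64, 8] -> [4, 2, 64, 8]  score +0 (running 0)
col 3: [0, 2, 32, 32] -> [2, 64, 0, 0]  score +64 (running 64)
Board after move:
64  2  4  2
 0 64  2 64
 0  4 64  0
 0 16  8  0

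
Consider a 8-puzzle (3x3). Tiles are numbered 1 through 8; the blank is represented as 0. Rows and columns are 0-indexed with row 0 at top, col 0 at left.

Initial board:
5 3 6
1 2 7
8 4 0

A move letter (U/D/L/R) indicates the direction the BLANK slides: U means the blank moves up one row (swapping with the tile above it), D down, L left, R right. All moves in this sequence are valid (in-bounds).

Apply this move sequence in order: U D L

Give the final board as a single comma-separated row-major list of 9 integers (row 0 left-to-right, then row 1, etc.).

After move 1 (U):
5 3 6
1 2 0
8 4 7

After move 2 (D):
5 3 6
1 2 7
8 4 0

After move 3 (L):
5 3 6
1 2 7
8 0 4

Answer: 5, 3, 6, 1, 2, 7, 8, 0, 4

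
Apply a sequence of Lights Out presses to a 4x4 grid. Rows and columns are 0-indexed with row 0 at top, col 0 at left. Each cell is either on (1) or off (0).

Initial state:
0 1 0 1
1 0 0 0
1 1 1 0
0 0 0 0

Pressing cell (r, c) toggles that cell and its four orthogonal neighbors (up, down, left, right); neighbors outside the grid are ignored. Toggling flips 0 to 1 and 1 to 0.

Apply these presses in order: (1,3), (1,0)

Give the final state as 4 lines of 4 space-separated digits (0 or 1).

Answer: 1 1 0 0
0 1 1 1
0 1 1 1
0 0 0 0

Derivation:
After press 1 at (1,3):
0 1 0 0
1 0 1 1
1 1 1 1
0 0 0 0

After press 2 at (1,0):
1 1 0 0
0 1 1 1
0 1 1 1
0 0 0 0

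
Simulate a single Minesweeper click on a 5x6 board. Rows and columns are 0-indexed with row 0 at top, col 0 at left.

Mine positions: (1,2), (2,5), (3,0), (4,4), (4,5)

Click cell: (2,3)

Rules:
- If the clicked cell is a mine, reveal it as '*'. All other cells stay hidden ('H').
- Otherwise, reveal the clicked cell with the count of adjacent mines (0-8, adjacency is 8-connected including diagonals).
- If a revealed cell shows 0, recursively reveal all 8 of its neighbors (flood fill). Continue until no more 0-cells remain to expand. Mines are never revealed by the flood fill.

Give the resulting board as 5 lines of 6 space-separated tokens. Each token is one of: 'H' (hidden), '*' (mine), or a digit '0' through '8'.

H H H H H H
H H H H H H
H H H 1 H H
H H H H H H
H H H H H H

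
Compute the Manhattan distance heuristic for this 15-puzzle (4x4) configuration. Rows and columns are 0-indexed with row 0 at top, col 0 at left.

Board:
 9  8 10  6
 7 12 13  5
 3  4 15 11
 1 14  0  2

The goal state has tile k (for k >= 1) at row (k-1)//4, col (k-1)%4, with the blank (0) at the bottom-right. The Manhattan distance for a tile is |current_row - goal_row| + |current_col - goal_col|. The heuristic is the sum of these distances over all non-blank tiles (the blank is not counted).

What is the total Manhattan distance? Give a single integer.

Tile 9: at (0,0), goal (2,0), distance |0-2|+|0-0| = 2
Tile 8: at (0,1), goal (1,3), distance |0-1|+|1-3| = 3
Tile 10: at (0,2), goal (2,1), distance |0-2|+|2-1| = 3
Tile 6: at (0,3), goal (1,1), distance |0-1|+|3-1| = 3
Tile 7: at (1,0), goal (1,2), distance |1-1|+|0-2| = 2
Tile 12: at (1,1), goal (2,3), distance |1-2|+|1-3| = 3
Tile 13: at (1,2), goal (3,0), distance |1-3|+|2-0| = 4
Tile 5: at (1,3), goal (1,0), distance |1-1|+|3-0| = 3
Tile 3: at (2,0), goal (0,2), distance |2-0|+|0-2| = 4
Tile 4: at (2,1), goal (0,3), distance |2-0|+|1-3| = 4
Tile 15: at (2,2), goal (3,2), distance |2-3|+|2-2| = 1
Tile 11: at (2,3), goal (2,2), distance |2-2|+|3-2| = 1
Tile 1: at (3,0), goal (0,0), distance |3-0|+|0-0| = 3
Tile 14: at (3,1), goal (3,1), distance |3-3|+|1-1| = 0
Tile 2: at (3,3), goal (0,1), distance |3-0|+|3-1| = 5
Sum: 2 + 3 + 3 + 3 + 2 + 3 + 4 + 3 + 4 + 4 + 1 + 1 + 3 + 0 + 5 = 41

Answer: 41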